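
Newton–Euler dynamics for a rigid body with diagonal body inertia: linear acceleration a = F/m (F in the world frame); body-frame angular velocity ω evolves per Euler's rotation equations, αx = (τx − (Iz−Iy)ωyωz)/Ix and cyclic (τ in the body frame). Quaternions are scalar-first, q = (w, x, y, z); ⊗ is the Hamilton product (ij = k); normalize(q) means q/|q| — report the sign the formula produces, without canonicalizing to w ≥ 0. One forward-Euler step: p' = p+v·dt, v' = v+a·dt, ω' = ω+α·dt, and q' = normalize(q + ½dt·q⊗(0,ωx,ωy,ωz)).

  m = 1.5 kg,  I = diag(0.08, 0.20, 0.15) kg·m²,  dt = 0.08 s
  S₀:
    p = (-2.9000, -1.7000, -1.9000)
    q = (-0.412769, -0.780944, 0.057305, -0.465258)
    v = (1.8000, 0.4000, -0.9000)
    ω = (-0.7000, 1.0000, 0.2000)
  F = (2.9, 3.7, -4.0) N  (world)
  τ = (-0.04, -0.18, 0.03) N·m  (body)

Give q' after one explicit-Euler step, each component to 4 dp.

2q̇ = q⊗(0,ω) = (-0.5109142, 0.7656573, 0.0691004, -0.8233843)
q + ½dt·q⊗(0,ω), renormalized = (-0.4327, -0.7494, 0.0600, -0.4976)

q' = (-0.4327, -0.7494, 0.0600, -0.4976)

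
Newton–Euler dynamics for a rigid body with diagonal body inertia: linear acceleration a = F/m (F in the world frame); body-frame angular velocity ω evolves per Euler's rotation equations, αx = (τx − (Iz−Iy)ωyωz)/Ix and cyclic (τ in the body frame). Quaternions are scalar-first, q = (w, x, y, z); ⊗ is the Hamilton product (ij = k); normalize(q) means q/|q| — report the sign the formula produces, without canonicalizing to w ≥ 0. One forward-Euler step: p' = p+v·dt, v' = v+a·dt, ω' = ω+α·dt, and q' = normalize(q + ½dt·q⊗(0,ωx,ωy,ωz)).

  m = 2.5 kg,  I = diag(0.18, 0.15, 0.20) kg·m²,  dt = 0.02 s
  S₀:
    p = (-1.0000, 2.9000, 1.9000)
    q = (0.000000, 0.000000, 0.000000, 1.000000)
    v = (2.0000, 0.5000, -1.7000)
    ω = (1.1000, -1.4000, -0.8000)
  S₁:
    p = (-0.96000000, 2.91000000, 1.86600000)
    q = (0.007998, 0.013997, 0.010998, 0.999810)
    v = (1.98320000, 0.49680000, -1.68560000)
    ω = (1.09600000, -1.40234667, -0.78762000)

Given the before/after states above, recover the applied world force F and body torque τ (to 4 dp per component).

v₁ − v₀ = (-0.01680000, -0.00320000, 0.01440000)
applied force F = (-2.1000, -0.4000, 1.8000)
rate change Δω = (-0.00400000, -0.00234667, 0.01238000)
applied torque τ = (0.0200, 0.0000, 0.1700)

F = (-2.1000, -0.4000, 1.8000)
τ = (0.0200, 0.0000, 0.1700)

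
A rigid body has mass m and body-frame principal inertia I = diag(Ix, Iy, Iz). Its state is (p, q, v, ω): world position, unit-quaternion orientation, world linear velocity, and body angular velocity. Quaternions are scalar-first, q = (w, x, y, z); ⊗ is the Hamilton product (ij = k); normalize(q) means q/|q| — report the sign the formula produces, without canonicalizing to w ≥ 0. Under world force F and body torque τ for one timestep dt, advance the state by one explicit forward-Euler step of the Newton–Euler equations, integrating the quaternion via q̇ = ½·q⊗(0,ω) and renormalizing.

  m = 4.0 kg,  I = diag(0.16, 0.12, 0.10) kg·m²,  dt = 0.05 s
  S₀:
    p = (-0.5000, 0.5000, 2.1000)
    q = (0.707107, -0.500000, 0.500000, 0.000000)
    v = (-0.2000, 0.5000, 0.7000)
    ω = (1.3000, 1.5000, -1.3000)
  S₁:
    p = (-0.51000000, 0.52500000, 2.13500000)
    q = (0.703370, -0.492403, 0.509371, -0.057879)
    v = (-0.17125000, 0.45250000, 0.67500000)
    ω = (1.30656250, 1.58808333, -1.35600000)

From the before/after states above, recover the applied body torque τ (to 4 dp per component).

τ = (0.0600, 0.1100, -0.1900)

ω₁ − ω₀ = (0.00656250, 0.08808333, -0.05600000)
ω₀×(Iω₀) = (0.0390, -0.1014, -0.0780)
I·α + gyro = (0.0600, 0.1100, -0.1900)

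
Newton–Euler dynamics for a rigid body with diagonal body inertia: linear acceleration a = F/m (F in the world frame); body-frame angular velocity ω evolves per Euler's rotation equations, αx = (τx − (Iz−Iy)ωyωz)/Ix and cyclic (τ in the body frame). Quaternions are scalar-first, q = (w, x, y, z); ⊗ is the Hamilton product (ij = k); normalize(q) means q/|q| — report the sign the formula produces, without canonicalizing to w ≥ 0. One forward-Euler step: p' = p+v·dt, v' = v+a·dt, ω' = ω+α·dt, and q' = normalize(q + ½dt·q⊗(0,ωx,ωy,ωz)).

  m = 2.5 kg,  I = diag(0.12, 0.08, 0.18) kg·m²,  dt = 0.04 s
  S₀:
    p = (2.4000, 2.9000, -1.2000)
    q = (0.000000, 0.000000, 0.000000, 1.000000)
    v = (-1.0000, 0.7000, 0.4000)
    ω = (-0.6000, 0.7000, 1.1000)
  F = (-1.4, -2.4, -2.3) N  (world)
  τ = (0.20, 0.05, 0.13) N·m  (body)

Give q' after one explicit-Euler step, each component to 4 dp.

q' = (-0.0220, -0.0140, -0.0120, 0.9996)

q⊗(0,ω) = (-1.1000000, -0.7000000, -0.6000000, 0.0000000)
q' = normalize(q + ½dt·q⊗(0,ω)) = (-0.0220, -0.0140, -0.0120, 0.9996)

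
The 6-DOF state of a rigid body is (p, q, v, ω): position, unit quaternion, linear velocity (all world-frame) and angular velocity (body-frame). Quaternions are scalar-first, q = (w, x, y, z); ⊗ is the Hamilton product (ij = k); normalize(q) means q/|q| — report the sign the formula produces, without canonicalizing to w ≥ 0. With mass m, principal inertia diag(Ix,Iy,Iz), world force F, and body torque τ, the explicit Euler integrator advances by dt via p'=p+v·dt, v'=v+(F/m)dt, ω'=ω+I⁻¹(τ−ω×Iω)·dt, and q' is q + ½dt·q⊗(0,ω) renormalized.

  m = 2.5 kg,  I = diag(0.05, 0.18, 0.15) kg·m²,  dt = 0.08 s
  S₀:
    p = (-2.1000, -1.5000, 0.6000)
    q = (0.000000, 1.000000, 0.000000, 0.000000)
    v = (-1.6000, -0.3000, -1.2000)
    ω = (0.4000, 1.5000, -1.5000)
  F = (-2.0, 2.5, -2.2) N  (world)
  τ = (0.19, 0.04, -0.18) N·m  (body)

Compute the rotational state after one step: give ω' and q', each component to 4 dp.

precession coupling ω×(Iω) = (0.0675, 0.0600, 0.0780)
α = I⁻¹(τ − ω×Iω) = (2.4500, -0.1111, -1.7200)
new body rate ω' = (0.5960, 1.4911, -1.6376)
2q̇ = q⊗(0,ω) = (-0.4000000, 0.0000000, 1.5000000, 1.5000000)
q + ½dt·q⊗(0,ω), renormalized = (-0.0159, 0.9963, 0.0598, 0.0598)

ω' = (0.5960, 1.4911, -1.6376)
q' = (-0.0159, 0.9963, 0.0598, 0.0598)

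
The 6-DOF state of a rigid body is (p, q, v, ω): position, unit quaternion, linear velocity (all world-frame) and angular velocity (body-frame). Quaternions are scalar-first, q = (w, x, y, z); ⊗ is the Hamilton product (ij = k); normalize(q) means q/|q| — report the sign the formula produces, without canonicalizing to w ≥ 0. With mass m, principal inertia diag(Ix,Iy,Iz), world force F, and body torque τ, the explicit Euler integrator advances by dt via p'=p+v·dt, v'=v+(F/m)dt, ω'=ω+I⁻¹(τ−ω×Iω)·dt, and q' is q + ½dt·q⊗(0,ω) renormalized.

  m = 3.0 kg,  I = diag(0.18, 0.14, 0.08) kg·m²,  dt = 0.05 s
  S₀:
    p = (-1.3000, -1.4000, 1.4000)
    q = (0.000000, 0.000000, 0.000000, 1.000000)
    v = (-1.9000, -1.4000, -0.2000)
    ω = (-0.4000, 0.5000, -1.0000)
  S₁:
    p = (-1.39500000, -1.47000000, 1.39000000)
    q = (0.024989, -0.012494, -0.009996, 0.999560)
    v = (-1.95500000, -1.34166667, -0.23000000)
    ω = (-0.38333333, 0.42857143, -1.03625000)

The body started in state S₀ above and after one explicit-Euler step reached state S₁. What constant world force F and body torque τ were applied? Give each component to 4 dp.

rate change Δω = (0.01666667, -0.07142857, -0.03625000)
precession coupling = (0.0300, 0.0400, 0.0080)
I·α + gyro = (0.0900, -0.1600, -0.0500)
Δv = v₁−v₀ = (-0.05500000, 0.05833333, -0.03000000)
applied force F = (-3.3000, 3.5000, -1.8000)

F = (-3.3000, 3.5000, -1.8000)
τ = (0.0900, -0.1600, -0.0500)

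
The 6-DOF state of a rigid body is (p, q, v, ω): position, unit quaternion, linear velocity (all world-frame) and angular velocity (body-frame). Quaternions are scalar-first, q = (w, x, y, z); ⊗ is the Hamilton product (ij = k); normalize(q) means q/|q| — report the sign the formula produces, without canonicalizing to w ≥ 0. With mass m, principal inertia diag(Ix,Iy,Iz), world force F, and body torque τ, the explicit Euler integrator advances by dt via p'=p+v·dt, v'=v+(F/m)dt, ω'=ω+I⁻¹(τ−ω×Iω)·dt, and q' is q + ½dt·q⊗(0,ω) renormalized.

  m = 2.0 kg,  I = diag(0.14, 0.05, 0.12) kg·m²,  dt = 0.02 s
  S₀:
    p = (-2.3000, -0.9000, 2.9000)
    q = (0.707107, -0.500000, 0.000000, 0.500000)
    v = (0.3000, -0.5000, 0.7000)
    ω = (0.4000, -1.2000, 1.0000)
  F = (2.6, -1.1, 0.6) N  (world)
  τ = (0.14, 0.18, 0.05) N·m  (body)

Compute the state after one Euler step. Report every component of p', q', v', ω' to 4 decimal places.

p' = (-2.2940, -0.9100, 2.9140)
q' = (0.7040, -0.4911, -0.0015, 0.5130)
v' = (0.3260, -0.5110, 0.7060)
ω' = (0.4320, -1.1312, 1.0011)

p + v·dt = (-2.2940, -0.9100, 2.9140)
v + (F/m)dt = (0.3260, -0.5110, 0.7060)
precession coupling ω×(Iω) = (-0.0840, 0.0080, 0.0432)
(τ − ω×Iω)/I = (1.6000, 3.4400, 0.0567)
new body rate ω' = (0.4320, -1.1312, 1.0011)
2q̇ = q⊗(0,ω) = (-0.3000000, 0.8828428, -0.1485284, 1.3071070)
updated quaternion q' = (0.7040, -0.4911, -0.0015, 0.5130)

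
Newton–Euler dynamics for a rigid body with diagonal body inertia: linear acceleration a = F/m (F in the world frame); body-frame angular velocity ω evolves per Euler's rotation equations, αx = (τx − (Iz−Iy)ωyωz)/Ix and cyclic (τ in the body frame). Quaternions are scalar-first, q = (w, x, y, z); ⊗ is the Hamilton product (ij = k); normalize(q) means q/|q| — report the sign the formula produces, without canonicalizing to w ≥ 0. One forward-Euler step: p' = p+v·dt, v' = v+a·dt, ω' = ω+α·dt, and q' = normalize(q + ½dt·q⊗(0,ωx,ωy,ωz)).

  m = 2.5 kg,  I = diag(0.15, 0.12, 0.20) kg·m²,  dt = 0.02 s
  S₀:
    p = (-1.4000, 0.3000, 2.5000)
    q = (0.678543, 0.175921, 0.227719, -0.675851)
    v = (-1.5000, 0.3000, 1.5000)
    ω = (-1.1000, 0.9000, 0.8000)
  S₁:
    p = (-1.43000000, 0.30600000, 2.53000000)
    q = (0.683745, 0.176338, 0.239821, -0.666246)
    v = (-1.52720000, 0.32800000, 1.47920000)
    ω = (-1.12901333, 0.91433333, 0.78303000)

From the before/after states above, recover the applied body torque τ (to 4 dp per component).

rate change Δω = (-0.02901333, 0.01433333, -0.01697000)
I·α + gyro = (-0.1600, 0.1300, -0.1400)

τ = (-0.1600, 0.1300, -0.1400)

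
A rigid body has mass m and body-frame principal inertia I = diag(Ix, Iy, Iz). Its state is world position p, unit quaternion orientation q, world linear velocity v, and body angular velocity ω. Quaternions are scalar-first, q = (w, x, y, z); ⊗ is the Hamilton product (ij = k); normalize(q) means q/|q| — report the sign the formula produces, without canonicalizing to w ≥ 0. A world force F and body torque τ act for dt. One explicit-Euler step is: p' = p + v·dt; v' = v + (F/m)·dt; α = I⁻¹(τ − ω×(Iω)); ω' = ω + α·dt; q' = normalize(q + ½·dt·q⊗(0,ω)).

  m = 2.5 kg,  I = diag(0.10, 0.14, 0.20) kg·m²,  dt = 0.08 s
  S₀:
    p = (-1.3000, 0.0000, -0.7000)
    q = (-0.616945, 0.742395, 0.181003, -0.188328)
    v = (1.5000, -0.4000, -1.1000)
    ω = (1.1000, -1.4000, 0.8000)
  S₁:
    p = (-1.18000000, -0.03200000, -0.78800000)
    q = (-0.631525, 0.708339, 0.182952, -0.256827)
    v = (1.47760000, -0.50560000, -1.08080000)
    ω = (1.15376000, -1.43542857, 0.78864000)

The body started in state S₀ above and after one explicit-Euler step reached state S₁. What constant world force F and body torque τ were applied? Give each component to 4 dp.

F = (-0.7000, -3.3000, 0.6000)
τ = (0.0000, -0.1500, -0.0900)

velocity change Δv = (-0.02240000, -0.10560000, 0.01920000)
applied force F = (-0.7000, -3.3000, 0.6000)
rate change Δω = (0.05376000, -0.03542857, -0.01136000)
τ = I·(Δω/dt) + ω₀×(Iω₀) = (0.0000, -0.1500, -0.0900)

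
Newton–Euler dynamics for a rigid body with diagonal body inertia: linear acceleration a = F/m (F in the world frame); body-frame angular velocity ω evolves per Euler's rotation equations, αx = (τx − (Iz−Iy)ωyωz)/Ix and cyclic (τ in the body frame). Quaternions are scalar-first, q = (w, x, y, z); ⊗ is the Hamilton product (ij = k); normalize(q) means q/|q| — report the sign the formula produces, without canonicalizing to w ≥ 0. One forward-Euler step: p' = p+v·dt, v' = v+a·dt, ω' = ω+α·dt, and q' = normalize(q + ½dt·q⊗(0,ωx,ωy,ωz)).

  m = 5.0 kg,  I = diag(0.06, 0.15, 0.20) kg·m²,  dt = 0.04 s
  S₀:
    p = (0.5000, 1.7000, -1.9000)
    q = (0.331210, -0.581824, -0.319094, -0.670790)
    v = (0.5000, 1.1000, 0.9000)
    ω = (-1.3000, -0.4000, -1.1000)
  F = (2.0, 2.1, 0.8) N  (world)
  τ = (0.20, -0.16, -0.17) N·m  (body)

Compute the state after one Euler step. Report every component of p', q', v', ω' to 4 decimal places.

p' = (0.5200, 1.7440, -1.8640)
q' = (0.2986, -0.5884, -0.3169, -0.6813)
v' = (0.5160, 1.1168, 0.9064)
ω' = (-1.1813, -0.3893, -1.1434)

p' = p + v·dt = (0.5200, 1.7440, -1.8640)
v' = v + a·dt = (0.5160, 1.1168, 0.9064)
ω×(Iω) gyroscopic = (0.0220, -0.2002, 0.0468)
angular accel α = (2.9667, 0.2680, -1.0840)
new body rate ω' = (-1.1813, -0.3893, -1.1434)
Hamilton product q⊗(0,ω) = (-1.6218778, -0.3478856, 0.0995366, -0.5464236)
updated quaternion q' = (0.2986, -0.5884, -0.3169, -0.6813)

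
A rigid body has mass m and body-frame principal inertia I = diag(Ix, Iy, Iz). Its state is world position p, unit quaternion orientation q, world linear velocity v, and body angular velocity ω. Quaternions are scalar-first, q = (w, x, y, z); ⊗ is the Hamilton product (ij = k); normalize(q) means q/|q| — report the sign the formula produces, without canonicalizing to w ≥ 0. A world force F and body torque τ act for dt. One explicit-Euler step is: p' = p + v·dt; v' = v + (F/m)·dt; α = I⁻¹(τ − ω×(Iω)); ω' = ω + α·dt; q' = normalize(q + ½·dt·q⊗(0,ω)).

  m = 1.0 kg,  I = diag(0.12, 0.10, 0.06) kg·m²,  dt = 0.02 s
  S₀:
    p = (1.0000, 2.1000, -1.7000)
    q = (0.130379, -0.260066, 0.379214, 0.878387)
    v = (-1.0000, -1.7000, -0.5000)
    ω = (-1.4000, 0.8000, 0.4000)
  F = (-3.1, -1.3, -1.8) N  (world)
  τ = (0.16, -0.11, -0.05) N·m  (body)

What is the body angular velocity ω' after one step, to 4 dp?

ω×(Iω) gyroscopic = (-0.0128, -0.0336, 0.0224)
α = I⁻¹(τ − ω×Iω) = (1.4400, -0.7640, -1.2067)
new body rate ω' = (-1.3712, 0.7847, 0.3759)

ω' = (-1.3712, 0.7847, 0.3759)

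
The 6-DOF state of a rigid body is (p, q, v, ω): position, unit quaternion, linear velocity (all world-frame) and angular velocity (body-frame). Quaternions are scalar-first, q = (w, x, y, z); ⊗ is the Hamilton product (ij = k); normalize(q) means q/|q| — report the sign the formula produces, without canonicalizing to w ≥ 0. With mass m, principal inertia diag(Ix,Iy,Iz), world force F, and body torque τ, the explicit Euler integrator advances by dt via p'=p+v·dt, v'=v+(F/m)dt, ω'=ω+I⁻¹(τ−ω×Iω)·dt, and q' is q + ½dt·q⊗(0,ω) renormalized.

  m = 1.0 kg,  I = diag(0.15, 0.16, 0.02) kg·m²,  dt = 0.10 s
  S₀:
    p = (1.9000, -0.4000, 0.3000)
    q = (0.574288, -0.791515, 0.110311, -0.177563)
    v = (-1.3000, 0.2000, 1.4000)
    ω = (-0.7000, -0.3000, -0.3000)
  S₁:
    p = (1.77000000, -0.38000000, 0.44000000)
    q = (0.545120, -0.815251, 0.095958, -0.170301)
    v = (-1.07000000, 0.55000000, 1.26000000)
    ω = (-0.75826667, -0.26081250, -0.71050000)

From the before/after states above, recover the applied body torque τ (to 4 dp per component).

rate change Δω = (-0.05826667, 0.03918750, -0.41050000)
gyro term ω₀×Iω₀ = (-0.0126, 0.0273, 0.0021)
applied torque τ = (-0.1000, 0.0900, -0.0800)

τ = (-0.1000, 0.0900, -0.0800)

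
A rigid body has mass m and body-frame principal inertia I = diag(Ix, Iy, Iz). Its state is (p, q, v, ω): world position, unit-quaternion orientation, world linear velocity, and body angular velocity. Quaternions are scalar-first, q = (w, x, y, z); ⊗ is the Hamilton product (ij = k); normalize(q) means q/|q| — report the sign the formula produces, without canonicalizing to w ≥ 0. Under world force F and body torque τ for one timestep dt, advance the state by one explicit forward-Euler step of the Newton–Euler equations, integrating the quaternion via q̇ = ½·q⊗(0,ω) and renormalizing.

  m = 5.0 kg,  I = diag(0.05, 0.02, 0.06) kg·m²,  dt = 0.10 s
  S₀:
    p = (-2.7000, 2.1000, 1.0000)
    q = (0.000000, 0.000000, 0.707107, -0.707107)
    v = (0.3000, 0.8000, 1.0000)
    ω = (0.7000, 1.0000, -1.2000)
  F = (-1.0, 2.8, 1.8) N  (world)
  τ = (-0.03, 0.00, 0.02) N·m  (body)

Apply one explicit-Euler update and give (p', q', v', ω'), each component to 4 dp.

a = F/m = (-0.2000, 0.5600, 0.3600)
p + v·dt = (-2.6700, 2.1800, 1.1000)
v + (F/m)dt = (0.2800, 0.8560, 1.0360)
ω×(Iω) gyroscopic = (-0.0480, 0.0084, -0.0210)
angular accel α = (0.3600, -0.4200, 0.6833)
new body rate ω' = (0.7360, 0.9580, -1.1317)
2q̇ = q⊗(0,ω) = (-1.5556354, -0.1414214, -0.4949749, -0.4949749)
q' = normalize(q + ½dt·q⊗(0,ω)) = (-0.0775, -0.0070, 0.6799, -0.7292)

p' = (-2.6700, 2.1800, 1.1000)
q' = (-0.0775, -0.0070, 0.6799, -0.7292)
v' = (0.2800, 0.8560, 1.0360)
ω' = (0.7360, 0.9580, -1.1317)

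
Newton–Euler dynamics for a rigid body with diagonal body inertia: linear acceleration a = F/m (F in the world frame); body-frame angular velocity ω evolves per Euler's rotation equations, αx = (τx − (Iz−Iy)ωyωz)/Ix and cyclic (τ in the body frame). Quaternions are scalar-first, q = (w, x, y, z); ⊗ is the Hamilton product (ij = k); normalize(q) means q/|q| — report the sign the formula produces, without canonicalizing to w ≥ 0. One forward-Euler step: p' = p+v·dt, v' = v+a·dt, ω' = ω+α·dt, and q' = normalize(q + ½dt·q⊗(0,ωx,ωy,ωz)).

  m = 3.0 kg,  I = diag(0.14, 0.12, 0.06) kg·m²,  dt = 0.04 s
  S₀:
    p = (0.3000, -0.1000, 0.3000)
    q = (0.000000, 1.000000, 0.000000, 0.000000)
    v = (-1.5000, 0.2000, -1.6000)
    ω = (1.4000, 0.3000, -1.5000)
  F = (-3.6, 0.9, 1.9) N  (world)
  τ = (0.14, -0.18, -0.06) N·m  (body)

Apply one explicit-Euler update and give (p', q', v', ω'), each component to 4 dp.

ω×(Iω) gyroscopic = (0.0270, -0.1680, -0.0084)
angular accel α = (0.8071, -0.1000, -0.8600)
ω' = ω + α·dt = (1.4323, 0.2960, -1.5344)
q⊗(0,ω) = (-1.4000000, 0.0000000, 1.5000000, 0.3000000)
q' = normalize(q + ½dt·q⊗(0,ω)) = (-0.0280, 0.9991, 0.0300, 0.0060)
p' = p + v·dt = (0.2400, -0.0920, 0.2360)
v' = v + a·dt = (-1.5480, 0.2120, -1.5747)

p' = (0.2400, -0.0920, 0.2360)
q' = (-0.0280, 0.9991, 0.0300, 0.0060)
v' = (-1.5480, 0.2120, -1.5747)
ω' = (1.4323, 0.2960, -1.5344)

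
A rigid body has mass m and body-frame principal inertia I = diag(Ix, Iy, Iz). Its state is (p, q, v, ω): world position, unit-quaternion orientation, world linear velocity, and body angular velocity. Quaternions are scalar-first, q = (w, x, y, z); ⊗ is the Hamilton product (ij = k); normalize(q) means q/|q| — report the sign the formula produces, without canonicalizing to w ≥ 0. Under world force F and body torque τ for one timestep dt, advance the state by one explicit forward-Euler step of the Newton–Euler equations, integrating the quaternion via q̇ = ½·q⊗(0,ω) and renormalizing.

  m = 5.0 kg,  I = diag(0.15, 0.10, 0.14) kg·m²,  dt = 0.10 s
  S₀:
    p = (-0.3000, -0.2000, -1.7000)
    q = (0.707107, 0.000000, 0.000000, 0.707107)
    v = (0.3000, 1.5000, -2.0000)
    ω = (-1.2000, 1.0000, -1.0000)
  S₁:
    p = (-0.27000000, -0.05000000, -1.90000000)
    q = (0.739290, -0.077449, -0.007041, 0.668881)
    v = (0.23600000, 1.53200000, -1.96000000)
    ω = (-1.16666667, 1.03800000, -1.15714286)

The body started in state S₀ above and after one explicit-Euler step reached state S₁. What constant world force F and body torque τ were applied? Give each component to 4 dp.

F = (-3.2000, 1.6000, 2.0000)
τ = (0.0100, 0.0500, -0.1600)

ω₁ − ω₀ = (0.03333333, 0.03800000, -0.15714286)
precession coupling = (-0.0400, 0.0120, 0.0600)
applied torque τ = (0.0100, 0.0500, -0.1600)
Δv = v₁−v₀ = (-0.06400000, 0.03200000, 0.04000000)
F = m·Δv/dt = (-3.2000, 1.6000, 2.0000)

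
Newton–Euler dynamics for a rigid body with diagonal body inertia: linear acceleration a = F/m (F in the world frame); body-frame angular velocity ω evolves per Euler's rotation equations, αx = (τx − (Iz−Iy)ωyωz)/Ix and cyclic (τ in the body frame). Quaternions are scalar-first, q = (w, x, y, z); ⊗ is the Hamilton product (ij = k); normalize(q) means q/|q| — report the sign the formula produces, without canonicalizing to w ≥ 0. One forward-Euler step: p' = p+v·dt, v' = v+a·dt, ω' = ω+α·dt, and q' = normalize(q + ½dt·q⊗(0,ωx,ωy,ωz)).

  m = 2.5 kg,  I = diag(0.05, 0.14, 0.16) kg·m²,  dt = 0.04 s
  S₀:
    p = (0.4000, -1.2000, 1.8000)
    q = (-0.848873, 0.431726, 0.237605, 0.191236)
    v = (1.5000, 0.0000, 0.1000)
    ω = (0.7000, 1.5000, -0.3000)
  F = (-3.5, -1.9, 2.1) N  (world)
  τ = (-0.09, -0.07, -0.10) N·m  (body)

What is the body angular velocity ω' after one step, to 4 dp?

precession coupling ω×(Iω) = (-0.0090, 0.0231, 0.0945)
α = I⁻¹(τ − ω×Iω) = (-1.6200, -0.6650, -1.2156)
new body rate ω' = (0.6352, 1.4734, -0.3486)

ω' = (0.6352, 1.4734, -0.3486)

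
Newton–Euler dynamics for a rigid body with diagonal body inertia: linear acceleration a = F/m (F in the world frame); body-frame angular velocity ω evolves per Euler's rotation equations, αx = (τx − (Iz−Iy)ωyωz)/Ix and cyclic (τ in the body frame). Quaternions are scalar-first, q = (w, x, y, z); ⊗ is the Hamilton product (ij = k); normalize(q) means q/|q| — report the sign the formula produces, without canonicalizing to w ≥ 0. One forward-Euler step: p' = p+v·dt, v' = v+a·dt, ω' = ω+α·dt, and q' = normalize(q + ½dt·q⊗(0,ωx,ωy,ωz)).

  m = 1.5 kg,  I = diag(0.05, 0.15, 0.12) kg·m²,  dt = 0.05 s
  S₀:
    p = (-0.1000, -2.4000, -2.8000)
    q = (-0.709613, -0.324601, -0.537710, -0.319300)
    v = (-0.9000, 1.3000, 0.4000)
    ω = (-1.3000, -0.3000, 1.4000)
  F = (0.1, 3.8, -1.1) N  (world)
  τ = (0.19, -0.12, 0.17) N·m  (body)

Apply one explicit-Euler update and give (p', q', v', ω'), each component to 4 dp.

linear accel F/m = (0.0667, 2.5333, -0.7333)
new position p' = (-0.1450, -2.3350, -2.7800)
v + (F/m)dt = (-0.8967, 1.4267, 0.3633)
α = I⁻¹(τ − ω×Iω) = (3.5480, -1.6493, 1.0917)
ω' = ω + α·dt = (-1.1226, -0.3825, 1.4546)
2q̇ = q⊗(0,ω) = (-0.1362743, 0.0739129, 1.0824153, -1.5951009)
q' = normalize(q + ½dt·q⊗(0,ω)) = (-0.7122, -0.3224, -0.5101, -0.3588)

p' = (-0.1450, -2.3350, -2.7800)
q' = (-0.7122, -0.3224, -0.5101, -0.3588)
v' = (-0.8967, 1.4267, 0.3633)
ω' = (-1.1226, -0.3825, 1.4546)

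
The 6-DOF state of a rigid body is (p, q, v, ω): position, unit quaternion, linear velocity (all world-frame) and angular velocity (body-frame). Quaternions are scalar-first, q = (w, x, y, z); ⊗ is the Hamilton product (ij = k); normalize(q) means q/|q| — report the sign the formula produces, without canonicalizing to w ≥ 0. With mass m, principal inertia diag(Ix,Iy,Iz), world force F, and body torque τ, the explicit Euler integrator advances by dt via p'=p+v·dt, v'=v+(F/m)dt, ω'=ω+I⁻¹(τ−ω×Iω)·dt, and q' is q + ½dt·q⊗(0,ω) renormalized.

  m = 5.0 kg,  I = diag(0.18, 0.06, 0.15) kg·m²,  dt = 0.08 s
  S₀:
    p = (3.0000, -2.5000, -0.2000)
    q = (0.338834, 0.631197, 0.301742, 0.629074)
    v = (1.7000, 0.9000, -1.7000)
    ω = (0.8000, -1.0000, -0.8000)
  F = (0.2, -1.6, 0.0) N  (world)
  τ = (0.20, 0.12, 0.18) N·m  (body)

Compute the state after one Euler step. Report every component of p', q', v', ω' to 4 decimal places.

p' = (3.1360, -2.4280, -0.3360)
q' = (0.3502, 0.6564, 0.3279, 0.5823)
v' = (1.7032, 0.8744, -1.7000)
ω' = (0.8569, -0.8144, -0.7552)

gyro term ω×Iω = (0.0720, -0.0192, 0.0960)
α = I⁻¹(τ − ω×Iω) = (0.7111, 2.3200, 0.5600)
ω + α·dt = (0.8569, -0.8144, -0.7552)
2q̇ = q⊗(0,ω) = (0.3000436, 0.6587476, 0.6693828, -1.1436578)
q' = normalize(q + ½dt·q⊗(0,ω)) = (0.3502, 0.6564, 0.3279, 0.5823)
a = (0.0400, -0.3200, 0.0000)
new position p' = (3.1360, -2.4280, -0.3360)
v' = v + a·dt = (1.7032, 0.8744, -1.7000)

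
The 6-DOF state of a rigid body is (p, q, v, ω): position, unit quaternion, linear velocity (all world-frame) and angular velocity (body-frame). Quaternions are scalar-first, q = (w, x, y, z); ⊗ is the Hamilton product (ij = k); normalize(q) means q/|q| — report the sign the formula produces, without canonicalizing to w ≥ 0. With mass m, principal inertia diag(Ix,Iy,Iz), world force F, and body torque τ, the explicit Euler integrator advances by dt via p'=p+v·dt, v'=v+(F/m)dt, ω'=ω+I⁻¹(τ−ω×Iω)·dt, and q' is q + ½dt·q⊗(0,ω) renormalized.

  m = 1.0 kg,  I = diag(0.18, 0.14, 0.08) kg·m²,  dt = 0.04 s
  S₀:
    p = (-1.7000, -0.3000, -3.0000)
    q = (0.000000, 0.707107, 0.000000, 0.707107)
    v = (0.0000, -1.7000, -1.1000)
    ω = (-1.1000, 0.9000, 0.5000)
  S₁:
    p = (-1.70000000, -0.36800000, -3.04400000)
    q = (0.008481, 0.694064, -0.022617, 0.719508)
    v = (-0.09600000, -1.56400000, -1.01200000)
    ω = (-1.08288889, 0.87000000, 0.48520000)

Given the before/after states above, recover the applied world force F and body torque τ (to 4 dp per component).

F = (-2.4000, 3.4000, 2.2000)
τ = (0.0500, -0.1600, 0.0100)

Δω = ω₁−ω₀ = (0.01711111, -0.03000000, -0.01480000)
precession coupling = (-0.0270, -0.0550, 0.0396)
τ = I·(Δω/dt) + ω₀×(Iω₀) = (0.0500, -0.1600, 0.0100)
v₁ − v₀ = (-0.09600000, 0.13600000, 0.08800000)
m·(v₁−v₀)/dt = (-2.4000, 3.4000, 2.2000)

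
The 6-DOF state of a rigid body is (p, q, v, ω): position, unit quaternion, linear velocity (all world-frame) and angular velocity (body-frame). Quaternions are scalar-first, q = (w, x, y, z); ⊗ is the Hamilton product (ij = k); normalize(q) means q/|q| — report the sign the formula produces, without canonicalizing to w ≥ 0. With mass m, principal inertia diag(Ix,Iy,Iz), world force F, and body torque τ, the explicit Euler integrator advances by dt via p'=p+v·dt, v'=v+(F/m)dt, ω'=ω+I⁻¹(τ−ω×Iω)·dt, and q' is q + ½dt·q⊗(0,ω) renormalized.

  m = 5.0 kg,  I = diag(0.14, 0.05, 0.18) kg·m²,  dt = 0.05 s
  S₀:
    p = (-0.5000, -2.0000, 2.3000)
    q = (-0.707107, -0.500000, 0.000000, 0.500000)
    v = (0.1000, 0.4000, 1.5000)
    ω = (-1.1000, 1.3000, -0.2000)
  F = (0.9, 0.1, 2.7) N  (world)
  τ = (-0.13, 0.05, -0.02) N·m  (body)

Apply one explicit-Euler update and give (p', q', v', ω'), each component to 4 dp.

p' = (-0.4950, -1.9800, 2.3750)
q' = (-0.7177, -0.4963, -0.0392, 0.4868)
v' = (0.1090, 0.4010, 1.5270)
ω' = (-1.1344, 1.3588, -0.2413)

linear accel F/m = (0.1800, 0.0200, 0.5400)
p + v·dt = (-0.4950, -1.9800, 2.3750)
new velocity v' = (0.1090, 0.4010, 1.5270)
precession coupling ω×(Iω) = (-0.0338, -0.0088, 0.1287)
angular accel α = (-0.6871, 1.1760, -0.8261)
new body rate ω' = (-1.1344, 1.3588, -0.2413)
2q̇ = q⊗(0,ω) = (-0.4500000, 0.1278177, -1.5692391, -0.5085786)
q' = normalize(q + ½dt·q⊗(0,ω)) = (-0.7177, -0.4963, -0.0392, 0.4868)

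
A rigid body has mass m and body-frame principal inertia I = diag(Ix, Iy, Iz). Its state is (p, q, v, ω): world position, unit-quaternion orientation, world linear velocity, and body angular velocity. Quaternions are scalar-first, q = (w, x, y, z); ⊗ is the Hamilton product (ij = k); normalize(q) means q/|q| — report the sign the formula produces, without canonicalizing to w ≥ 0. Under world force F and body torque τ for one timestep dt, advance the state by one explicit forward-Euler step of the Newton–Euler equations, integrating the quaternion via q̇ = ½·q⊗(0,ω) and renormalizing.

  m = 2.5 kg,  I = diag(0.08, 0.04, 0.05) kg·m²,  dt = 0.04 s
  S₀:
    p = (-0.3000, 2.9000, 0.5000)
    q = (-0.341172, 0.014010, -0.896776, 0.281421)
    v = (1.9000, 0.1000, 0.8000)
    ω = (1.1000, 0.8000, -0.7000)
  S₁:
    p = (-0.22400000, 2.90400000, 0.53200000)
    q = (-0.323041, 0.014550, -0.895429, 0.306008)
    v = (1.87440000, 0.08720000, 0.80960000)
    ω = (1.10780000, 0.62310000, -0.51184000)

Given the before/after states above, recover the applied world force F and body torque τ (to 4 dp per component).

Δv = v₁−v₀ = (-0.02560000, -0.01280000, 0.00960000)
F = m·Δv/dt = (-1.6000, -0.8000, 0.6000)
ω₁ − ω₀ = (0.00780000, -0.17690000, 0.18816000)
ω₀×(Iω₀) = (-0.0056, -0.0231, -0.0352)
I·α + gyro = (0.0100, -0.2000, 0.2000)

F = (-1.6000, -0.8000, 0.6000)
τ = (0.0100, -0.2000, 0.2000)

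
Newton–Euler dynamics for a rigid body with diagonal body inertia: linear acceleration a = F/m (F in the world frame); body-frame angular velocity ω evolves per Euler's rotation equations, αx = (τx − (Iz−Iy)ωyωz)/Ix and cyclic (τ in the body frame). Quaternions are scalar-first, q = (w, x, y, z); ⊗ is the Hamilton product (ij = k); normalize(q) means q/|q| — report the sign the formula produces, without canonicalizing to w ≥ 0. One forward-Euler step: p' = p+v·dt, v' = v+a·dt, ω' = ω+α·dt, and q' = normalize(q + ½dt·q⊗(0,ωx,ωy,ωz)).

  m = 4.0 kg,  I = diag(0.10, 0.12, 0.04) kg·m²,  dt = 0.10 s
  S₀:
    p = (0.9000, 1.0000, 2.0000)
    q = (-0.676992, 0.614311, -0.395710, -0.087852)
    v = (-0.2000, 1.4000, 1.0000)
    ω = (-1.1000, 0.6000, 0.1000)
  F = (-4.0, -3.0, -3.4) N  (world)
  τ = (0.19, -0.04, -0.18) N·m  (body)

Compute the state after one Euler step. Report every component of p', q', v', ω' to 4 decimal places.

precession coupling ω×(Iω) = (-0.0048, -0.0066, -0.0132)
α = I⁻¹(τ − ω×Iω) = (1.9480, -0.2783, -4.1700)
ω' = ω + α·dt = (-0.9052, 0.5722, -0.3170)
2q̇ = q⊗(0,ω) = (0.9219533, 0.7578314, -0.3709891, -0.1343936)
q + ½dt·q⊗(0,ω), renormalized = (-0.6297, 0.6509, -0.4134, -0.0944)
p + v·dt = (0.8800, 1.1400, 2.1000)
v + (F/m)dt = (-0.3000, 1.3250, 0.9150)

p' = (0.8800, 1.1400, 2.1000)
q' = (-0.6297, 0.6509, -0.4134, -0.0944)
v' = (-0.3000, 1.3250, 0.9150)
ω' = (-0.9052, 0.5722, -0.3170)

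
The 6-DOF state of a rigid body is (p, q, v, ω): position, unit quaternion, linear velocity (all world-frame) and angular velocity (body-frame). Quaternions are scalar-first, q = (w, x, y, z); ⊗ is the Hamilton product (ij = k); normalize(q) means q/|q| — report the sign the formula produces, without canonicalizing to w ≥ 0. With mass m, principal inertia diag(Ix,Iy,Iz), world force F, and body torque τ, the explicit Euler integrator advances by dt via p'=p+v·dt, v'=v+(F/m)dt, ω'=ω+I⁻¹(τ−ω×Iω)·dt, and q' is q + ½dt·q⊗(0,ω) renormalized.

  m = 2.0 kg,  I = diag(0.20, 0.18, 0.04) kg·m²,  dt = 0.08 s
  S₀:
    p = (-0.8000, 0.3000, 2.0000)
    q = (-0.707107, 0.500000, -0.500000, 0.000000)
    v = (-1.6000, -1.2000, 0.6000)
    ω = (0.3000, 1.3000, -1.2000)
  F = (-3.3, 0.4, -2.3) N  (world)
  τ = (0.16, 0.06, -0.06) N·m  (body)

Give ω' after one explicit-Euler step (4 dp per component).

ω' = (0.2766, 1.3523, -1.3044)

angular accel α = (-0.2920, 0.6533, -1.3050)
ω + α·dt = (0.2766, 1.3523, -1.3044)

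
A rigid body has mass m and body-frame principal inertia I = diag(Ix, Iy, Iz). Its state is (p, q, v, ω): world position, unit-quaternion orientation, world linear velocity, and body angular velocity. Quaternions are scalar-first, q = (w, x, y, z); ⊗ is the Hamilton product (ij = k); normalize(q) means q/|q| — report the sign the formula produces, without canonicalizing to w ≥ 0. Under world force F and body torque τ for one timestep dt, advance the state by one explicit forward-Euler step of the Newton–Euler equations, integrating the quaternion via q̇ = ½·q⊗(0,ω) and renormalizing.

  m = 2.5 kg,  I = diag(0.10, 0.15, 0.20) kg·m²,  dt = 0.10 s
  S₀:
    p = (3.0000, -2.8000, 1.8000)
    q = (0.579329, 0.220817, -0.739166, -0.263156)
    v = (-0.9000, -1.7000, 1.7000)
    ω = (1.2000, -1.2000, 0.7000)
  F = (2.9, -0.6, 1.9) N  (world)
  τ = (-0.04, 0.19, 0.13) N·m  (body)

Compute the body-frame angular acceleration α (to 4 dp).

α = (0.0200, 1.8267, 1.0100)

ω×(Iω) gyroscopic = (-0.0420, -0.0840, -0.0720)
angular accel α = (0.0200, 1.8267, 1.0100)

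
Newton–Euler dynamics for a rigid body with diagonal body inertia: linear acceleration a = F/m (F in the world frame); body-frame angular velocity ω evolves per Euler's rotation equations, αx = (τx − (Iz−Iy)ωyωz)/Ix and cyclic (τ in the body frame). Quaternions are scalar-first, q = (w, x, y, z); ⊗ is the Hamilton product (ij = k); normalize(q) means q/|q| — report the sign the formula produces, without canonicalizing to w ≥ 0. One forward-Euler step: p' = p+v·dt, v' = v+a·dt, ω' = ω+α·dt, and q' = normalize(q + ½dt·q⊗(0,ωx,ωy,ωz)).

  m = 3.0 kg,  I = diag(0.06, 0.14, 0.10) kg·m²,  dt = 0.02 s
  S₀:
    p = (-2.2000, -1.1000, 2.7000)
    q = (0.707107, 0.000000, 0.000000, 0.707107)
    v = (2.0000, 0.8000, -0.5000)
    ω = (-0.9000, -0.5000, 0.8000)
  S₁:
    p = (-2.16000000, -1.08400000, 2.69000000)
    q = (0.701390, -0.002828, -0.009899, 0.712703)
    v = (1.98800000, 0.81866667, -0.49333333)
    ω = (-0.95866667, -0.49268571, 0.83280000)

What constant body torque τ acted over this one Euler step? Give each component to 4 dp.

ω₁ − ω₀ = (-0.05866667, 0.00731429, 0.03280000)
gyro term ω₀×Iω₀ = (0.0160, 0.0288, 0.0360)
I·α + gyro = (-0.1600, 0.0800, 0.2000)

τ = (-0.1600, 0.0800, 0.2000)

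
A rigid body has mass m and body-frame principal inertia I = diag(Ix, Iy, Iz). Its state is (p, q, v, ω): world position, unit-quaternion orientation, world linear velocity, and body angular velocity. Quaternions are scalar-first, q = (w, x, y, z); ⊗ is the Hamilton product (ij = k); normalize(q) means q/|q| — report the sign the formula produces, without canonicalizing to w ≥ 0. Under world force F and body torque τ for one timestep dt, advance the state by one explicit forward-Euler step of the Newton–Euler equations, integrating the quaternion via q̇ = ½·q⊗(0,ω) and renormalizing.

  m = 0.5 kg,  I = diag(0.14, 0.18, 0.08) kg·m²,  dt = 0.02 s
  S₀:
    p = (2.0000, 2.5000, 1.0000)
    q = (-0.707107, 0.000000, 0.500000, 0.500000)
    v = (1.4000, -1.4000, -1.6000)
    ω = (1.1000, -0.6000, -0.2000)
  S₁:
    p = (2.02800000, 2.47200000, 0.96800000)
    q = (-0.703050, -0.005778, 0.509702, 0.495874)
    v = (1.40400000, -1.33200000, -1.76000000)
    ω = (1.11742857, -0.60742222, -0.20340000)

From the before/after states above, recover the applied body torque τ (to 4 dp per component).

τ = (0.1100, -0.0800, -0.0400)

Δω = ω₁−ω₀ = (0.01742857, -0.00742222, -0.00340000)
precession coupling = (-0.0120, -0.0132, -0.0264)
τ = I·(Δω/dt) + ω₀×(Iω₀) = (0.1100, -0.0800, -0.0400)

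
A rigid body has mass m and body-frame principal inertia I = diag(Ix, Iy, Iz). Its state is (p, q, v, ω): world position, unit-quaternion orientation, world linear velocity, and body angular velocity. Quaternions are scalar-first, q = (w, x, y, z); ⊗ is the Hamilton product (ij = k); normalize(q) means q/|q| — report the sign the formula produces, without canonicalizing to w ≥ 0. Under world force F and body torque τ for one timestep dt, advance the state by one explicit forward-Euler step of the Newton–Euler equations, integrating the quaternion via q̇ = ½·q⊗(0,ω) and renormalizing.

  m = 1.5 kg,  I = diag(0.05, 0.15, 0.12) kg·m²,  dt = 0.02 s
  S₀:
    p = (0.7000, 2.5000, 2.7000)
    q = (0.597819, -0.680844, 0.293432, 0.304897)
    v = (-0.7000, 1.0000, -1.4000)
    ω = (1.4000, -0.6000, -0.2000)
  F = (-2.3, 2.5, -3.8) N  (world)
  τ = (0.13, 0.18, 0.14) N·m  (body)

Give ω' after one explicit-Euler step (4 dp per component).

ω' = (1.4534, -0.5786, -0.1627)

gyro term ω×Iω = (-0.0036, 0.0196, -0.0840)
(τ − ω×Iω)/I = (2.6720, 1.0693, 1.8667)
ω' = ω + α·dt = (1.4534, -0.5786, -0.1627)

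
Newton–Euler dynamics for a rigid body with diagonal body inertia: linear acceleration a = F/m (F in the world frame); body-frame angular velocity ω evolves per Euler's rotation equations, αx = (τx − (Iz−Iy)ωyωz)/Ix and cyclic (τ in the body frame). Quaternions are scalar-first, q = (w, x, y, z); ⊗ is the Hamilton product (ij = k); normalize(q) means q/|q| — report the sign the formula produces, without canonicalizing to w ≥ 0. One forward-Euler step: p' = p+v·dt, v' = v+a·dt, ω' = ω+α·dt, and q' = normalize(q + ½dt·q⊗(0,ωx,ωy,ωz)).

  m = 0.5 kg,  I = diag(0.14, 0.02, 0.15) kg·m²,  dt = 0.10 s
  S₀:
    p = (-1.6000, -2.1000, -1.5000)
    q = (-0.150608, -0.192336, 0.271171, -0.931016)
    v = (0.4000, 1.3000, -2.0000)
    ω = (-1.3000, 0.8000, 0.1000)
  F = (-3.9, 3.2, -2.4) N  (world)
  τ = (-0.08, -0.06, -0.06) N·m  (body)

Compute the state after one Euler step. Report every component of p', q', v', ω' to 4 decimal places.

p' = (-1.5600, -1.9700, -1.7000)
q' = (-0.1688, -0.1435, 0.3257, -0.9192)
v' = (-0.3800, 1.9400, -2.4800)
ω' = (-1.3646, 0.4935, -0.0232)

ω×(Iω) gyroscopic = (0.0104, 0.0013, 0.1248)
angular accel α = (-0.6457, -3.0650, -1.2320)
ω + α·dt = (-1.3646, 0.4935, -0.0232)
Hamilton product q⊗(0,ω) = (-0.3738720, 0.9677203, 1.1090680, 0.1835927)
updated quaternion q' = (-0.1688, -0.1435, 0.3257, -0.9192)
a = F/m = (-7.8000, 6.4000, -4.8000)
new position p' = (-1.5600, -1.9700, -1.7000)
v + (F/m)dt = (-0.3800, 1.9400, -2.4800)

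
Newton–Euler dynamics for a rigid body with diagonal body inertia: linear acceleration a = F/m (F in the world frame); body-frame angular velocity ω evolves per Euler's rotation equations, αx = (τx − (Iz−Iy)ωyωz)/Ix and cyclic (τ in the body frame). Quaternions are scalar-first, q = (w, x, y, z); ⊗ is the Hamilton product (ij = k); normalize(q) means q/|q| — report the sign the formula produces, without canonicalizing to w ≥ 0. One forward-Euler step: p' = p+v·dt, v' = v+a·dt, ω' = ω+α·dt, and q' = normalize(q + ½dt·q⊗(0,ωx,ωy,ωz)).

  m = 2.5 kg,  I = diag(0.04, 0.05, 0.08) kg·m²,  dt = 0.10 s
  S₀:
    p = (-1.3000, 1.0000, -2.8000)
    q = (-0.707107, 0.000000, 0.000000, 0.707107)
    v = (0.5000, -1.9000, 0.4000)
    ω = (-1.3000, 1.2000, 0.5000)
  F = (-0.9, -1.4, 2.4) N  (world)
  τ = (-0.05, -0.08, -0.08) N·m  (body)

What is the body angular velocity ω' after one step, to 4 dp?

gyro term ω×Iω = (0.0180, 0.0260, -0.0156)
angular accel α = (-1.7000, -2.1200, -0.8050)
ω' = ω + α·dt = (-1.4700, 0.9880, 0.4195)

ω' = (-1.4700, 0.9880, 0.4195)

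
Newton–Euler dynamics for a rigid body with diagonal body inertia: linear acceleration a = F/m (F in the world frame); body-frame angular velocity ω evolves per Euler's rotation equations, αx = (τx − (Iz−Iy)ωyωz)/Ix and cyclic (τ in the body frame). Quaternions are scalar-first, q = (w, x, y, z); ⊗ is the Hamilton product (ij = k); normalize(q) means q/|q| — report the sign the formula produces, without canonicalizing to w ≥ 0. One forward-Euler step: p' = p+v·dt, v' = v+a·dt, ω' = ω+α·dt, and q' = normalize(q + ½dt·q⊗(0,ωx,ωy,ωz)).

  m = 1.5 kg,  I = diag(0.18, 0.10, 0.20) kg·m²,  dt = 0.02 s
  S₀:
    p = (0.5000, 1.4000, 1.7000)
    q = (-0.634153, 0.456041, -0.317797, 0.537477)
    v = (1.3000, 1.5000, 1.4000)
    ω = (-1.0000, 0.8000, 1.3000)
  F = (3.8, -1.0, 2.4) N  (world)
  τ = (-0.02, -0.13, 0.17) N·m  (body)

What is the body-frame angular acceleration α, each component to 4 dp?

α = (-0.6889, -1.5600, 0.5300)

gyro term ω×Iω = (0.1040, 0.0260, 0.0640)
angular accel α = (-0.6889, -1.5600, 0.5300)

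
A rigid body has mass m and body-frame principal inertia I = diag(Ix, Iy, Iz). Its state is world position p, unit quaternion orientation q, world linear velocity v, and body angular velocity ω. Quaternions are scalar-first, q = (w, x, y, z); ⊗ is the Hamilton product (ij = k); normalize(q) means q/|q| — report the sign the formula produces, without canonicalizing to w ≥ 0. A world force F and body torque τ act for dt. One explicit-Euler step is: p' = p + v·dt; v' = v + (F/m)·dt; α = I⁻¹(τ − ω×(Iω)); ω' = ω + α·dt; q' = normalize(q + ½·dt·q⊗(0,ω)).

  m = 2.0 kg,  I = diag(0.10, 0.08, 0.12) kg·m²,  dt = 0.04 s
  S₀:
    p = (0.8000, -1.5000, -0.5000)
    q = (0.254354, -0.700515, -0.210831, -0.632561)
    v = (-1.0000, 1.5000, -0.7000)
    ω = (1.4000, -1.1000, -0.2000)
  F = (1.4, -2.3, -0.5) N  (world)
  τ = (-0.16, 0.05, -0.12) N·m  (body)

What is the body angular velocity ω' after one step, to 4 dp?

ω' = (1.3325, -1.0778, -0.2503)

(τ − ω×Iω)/I = (-1.6880, 0.5550, -1.2567)
new body rate ω' = (1.3325, -1.0778, -0.2503)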